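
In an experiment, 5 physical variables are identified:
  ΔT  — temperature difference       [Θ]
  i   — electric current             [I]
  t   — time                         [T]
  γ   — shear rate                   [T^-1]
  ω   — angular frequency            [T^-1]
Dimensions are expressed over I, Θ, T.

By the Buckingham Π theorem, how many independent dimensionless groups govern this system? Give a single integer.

2

Write exponents as rows I,Θ,T / cols ΔT,i,t,γ,ω:
  I: [ 0  1  0  0  0]
  Θ: [ 1  0  0  0  0]
  T: [ 0  0  1 -1 -1]
Row reduction gives pivot columns ΔT,i,t; rank = 3
n=5, r=3 ⇒ 2 dimensionless groups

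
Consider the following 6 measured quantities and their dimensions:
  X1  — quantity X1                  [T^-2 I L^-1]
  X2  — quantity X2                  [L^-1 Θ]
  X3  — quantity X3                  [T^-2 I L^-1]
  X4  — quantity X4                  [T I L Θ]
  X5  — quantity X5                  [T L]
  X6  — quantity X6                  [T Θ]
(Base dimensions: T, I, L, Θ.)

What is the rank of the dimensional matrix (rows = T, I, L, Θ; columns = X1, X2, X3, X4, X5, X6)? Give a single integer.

3

Dimensional matrix (T×I×L×Θ by X1×X2×X3×X4×X5×X6):
  T: [-2  0 -2  1  1  1]
  I: [ 1  0  1  1  0  0]
  L: [-1 -1 -1  1  1  0]
  Θ: [ 0  1  0  1  0  1]
Row reduction gives pivot columns X1,X2,X4; rank = 3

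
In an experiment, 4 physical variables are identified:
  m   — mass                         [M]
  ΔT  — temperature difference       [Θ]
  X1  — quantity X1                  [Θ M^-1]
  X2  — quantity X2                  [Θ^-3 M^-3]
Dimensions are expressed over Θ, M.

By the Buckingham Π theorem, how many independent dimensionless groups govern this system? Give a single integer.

Write exponents as rows Θ,M / cols m,ΔT,X1,X2:
  Θ: [ 0  1  1 -3]
  M: [ 1  0 -1 -3]
Echelon form has 2 nonzero rows (pivots: m,ΔT)
n=4, r=2 ⇒ 2 dimensionless groups

2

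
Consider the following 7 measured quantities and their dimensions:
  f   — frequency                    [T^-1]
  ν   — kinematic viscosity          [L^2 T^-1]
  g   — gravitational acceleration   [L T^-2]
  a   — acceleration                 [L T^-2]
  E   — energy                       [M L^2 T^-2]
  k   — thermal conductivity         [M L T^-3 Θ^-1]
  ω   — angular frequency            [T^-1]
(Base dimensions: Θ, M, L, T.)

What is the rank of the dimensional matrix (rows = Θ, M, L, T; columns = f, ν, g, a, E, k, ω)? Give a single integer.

4

Exponent matrix [Θ,M,L,T] × [f,ν,g,a,E,k,ω]:
  Θ: [ 0  0  0  0  0 -1  0]
  M: [ 0  0  0  0  1  1  0]
  L: [ 0  2  1  1  2  1  0]
  T: [-1 -1 -2 -2 -2 -3 -1]
Row reduction gives pivot columns f,ν,E,k; rank = 4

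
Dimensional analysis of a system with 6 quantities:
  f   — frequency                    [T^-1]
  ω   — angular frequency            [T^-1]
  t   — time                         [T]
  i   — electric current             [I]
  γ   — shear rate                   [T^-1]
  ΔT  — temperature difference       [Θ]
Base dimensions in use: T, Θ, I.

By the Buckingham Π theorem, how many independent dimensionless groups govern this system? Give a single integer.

Write exponents as rows T,Θ,I / cols f,ω,t,i,γ,ΔT:
  T: [-1 -1  1  0 -1  0]
  Θ: [ 0  0  0  0  0  1]
  I: [ 0  0  0  1  0  0]
RREF → pivots at {f,i,ΔT} ⇒ r = 3
6 vars − rank 3 = 3 Π groups

3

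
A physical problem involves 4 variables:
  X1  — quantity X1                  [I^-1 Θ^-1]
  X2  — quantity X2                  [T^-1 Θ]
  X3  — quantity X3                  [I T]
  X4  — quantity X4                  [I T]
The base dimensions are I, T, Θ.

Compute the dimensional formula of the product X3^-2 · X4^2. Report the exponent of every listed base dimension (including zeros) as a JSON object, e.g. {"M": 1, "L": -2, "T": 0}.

Dimensional matrix (I×T×Θ by X1×X2×X3×X4):
  I: [-1  0  1  1]
  T: [ 0 -1  1  1]
  Θ: [-1  1  0  0]
  [I]: (-2)·1+(2)·1 = 0
  [T]: (-2)·1+(2)·1 = 0
  [Θ]: (-2)·0+(2)·0 = 0
⇒ 1 (dimensionless)

{"I": 0, "T": 0, "Θ": 0}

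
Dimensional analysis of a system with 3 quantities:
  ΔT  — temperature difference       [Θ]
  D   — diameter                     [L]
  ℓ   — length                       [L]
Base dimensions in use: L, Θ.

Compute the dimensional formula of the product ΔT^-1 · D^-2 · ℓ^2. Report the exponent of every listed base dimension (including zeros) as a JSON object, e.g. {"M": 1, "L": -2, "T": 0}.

Exponent matrix [L,Θ] × [ΔT,D,ℓ]:
  L: [ 0  1  1]
  Θ: [ 1  0  0]
  [L]: (-1)·0+(-2)·1+(2)·1 = 0
  [Θ]: (-1)·1+(-2)·0+(2)·0 = -1
⇒ Θ^-1

{"L": 0, "Θ": -1}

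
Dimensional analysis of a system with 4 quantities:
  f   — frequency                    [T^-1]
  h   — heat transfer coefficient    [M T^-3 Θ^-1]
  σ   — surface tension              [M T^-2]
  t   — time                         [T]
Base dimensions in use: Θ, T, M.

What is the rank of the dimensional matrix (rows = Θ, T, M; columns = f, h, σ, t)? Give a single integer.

Exponent matrix [Θ,T,M] × [f,h,σ,t]:
  Θ: [ 0 -1  0  0]
  T: [-1 -3 -2  1]
  M: [ 0  1  1  0]
Echelon form has 3 nonzero rows (pivots: f,h,σ)

3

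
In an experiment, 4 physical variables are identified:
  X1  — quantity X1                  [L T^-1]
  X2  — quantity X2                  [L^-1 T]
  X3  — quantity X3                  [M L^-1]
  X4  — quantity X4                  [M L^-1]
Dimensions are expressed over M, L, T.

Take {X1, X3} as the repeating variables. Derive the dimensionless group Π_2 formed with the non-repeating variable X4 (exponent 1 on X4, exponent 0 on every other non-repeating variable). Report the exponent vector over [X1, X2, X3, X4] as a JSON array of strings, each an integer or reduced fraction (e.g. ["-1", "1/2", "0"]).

["0", "0", "-1", "1"]

Dimensional matrix (M×L×T by X1×X2×X3×X4):
  M: [ 0  0  1  1]
  L: [ 1 -1 -1 -1]
  T: [-1  1  0  0]
RREF → pivots at {X1,X3} ⇒ r = 2
Repeat: X1,X3; free: X2,X4
RREF:
  r0: [   1   -1    0    0]
  r1: [   0    0    1    1]
  r2: [   0    0    0    0]
Fix exponent of X4 at 1, X2 at 0; solve each RREF row for its pivot's exponent:
  r0: exp(X1) + (0)·1 = 0 ⇒ exp(X1) = 0
  r1: exp(X3) + (1)·1 = 0 ⇒ exp(X3) = -1
Π_2 = X3^-1 · X4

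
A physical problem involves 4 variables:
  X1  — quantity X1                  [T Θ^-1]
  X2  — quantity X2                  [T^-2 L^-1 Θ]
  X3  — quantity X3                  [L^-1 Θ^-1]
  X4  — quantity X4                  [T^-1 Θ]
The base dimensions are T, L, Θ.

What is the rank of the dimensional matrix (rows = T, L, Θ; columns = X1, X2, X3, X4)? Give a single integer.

2

Exponent matrix [T,L,Θ] × [X1,X2,X3,X4]:
  T: [ 1 -2  0 -1]
  L: [ 0 -1 -1  0]
  Θ: [-1  1 -1  1]
Echelon form has 2 nonzero rows (pivots: X1,X2)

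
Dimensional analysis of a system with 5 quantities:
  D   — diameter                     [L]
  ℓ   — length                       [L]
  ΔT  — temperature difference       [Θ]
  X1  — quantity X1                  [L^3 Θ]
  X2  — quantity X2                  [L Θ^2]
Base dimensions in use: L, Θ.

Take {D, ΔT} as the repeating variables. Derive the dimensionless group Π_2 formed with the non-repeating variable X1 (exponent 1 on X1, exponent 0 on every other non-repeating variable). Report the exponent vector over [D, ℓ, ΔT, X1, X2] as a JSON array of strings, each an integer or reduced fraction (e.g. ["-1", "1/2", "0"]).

Write exponents as rows L,Θ / cols D,ℓ,ΔT,X1,X2:
  L: [ 1  1  0  3  1]
  Θ: [ 0  0  1  1  2]
Echelon form has 2 nonzero rows (pivots: D,ΔT)
Repeat: D,ΔT; free: ℓ,X1,X2
RREF:
  r0: [   1    1    0    3    1]
  r1: [   0    0    1    1    2]
Fix exponent of X1 at 1, ℓ at 0, X2 at 0; solve each RREF row for its pivot's exponent:
  r0: exp(D) + (3)·1 = 0 ⇒ exp(D) = -3
  r1: exp(ΔT) + (1)·1 = 0 ⇒ exp(ΔT) = -1
Π_2 = D^-3 · ΔT^-1 · X1

["-3", "0", "-1", "1", "0"]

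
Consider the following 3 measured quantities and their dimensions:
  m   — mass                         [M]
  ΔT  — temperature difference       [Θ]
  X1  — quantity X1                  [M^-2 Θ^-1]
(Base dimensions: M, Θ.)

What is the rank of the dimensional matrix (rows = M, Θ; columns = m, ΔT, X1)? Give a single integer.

2

Write exponents as rows M,Θ / cols m,ΔT,X1:
  M: [ 1  0 -2]
  Θ: [ 0  1 -1]
RREF → pivots at {m,ΔT} ⇒ r = 2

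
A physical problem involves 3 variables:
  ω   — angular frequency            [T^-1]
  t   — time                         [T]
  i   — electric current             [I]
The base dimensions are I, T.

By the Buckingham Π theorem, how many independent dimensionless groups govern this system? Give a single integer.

Exponent matrix [I,T] × [ω,t,i]:
  I: [ 0  0  1]
  T: [-1  1  0]
RREF → pivots at {ω,i} ⇒ r = 2
Π count = n − r = 3 − 2 = 1

1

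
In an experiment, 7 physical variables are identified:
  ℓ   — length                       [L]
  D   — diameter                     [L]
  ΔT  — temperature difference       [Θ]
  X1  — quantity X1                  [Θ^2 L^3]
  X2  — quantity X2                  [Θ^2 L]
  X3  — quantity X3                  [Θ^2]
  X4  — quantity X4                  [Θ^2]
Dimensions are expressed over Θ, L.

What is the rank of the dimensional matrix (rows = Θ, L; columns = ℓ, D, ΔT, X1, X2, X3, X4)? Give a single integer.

2

Write exponents as rows Θ,L / cols ℓ,D,ΔT,X1,X2,X3,X4:
  Θ: [ 0  0  1  2  2  2  2]
  L: [ 1  1  0  3  1  0  0]
Echelon form has 2 nonzero rows (pivots: ℓ,ΔT)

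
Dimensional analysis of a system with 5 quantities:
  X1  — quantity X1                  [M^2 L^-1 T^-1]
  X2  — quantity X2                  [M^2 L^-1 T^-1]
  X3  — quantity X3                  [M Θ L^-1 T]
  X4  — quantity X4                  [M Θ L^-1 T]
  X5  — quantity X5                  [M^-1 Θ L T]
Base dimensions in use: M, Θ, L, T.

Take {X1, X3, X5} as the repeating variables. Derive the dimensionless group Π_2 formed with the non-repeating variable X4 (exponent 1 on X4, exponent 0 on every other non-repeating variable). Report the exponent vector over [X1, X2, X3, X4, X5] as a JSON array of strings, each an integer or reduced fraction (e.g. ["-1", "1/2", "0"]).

["0", "0", "-1", "1", "0"]

Dimensional matrix (M×Θ×L×T by X1×X2×X3×X4×X5):
  M: [ 2  2  1  1 -1]
  Θ: [ 0  0  1  1  1]
  L: [-1 -1 -1 -1  1]
  T: [-1 -1  1  1  1]
RREF → pivots at {X1,X3,X5} ⇒ r = 3
Repeat: X1,X3,X5; free: X2,X4
RREF:
  r0: [   1    1    0    0    0]
  r1: [   0    0    1    1    0]
  r2: [   0    0    0    0    1]
  r3: [   0    0    0    0    0]
Fix exponent of X4 at 1, X2 at 0; solve each RREF row for its pivot's exponent:
  r0: exp(X1) + (0)·1 = 0 ⇒ exp(X1) = 0
  r1: exp(X3) + (1)·1 = 0 ⇒ exp(X3) = -1
  r2: exp(X5) + (0)·1 = 0 ⇒ exp(X5) = 0
Π_2 = X3^-1 · X4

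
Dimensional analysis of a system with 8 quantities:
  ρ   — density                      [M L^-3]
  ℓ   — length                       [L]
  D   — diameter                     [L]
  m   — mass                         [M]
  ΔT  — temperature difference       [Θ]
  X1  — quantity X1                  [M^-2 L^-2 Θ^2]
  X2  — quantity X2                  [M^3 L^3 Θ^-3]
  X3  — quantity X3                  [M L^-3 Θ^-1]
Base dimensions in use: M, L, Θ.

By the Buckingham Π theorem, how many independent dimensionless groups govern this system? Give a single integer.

Exponent matrix [M,L,Θ] × [ρ,ℓ,D,m,ΔT,X1,X2,X3]:
  M: [ 1  0  0  1  0 -2  3  1]
  L: [-3  1  1  0  0 -2  3 -3]
  Θ: [ 0  0  0  0  1  2 -3 -1]
Row reduction gives pivot columns ρ,ℓ,ΔT; rank = 3
n=8, r=3 ⇒ 5 dimensionless groups

5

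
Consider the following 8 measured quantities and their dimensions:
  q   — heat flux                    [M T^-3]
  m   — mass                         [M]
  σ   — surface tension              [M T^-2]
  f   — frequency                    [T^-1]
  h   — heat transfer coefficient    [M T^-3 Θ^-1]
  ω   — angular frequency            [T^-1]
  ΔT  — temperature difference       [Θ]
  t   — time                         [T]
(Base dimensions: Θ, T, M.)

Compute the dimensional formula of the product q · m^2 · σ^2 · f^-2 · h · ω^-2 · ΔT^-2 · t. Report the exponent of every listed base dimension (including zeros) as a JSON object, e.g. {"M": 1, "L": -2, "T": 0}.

{"Θ": -3, "T": -5, "M": 6}

Write exponents as rows Θ,T,M / cols q,m,σ,f,h,ω,ΔT,t:
  Θ: [ 0  0  0  0 -1  0  1  0]
  T: [-3  0 -2 -1 -3 -1  0  1]
  M: [ 1  1  1  0  1  0  0  0]
  [Θ]: (1)·0+(2)·0+(2)·0+(-2)·0+(1)·-1+(-2)·0+(-2)·1+(1)·0 = -3
  [T]: (1)·-3+(2)·0+(2)·-2+(-2)·-1+(1)·-3+(-2)·-1+(-2)·0+(1)·1 = -5
  [M]: (1)·1+(2)·1+(2)·1+(-2)·0+(1)·1+(-2)·0+(-2)·0+(1)·0 = 6
⇒ Θ^-3 T^-5 M^6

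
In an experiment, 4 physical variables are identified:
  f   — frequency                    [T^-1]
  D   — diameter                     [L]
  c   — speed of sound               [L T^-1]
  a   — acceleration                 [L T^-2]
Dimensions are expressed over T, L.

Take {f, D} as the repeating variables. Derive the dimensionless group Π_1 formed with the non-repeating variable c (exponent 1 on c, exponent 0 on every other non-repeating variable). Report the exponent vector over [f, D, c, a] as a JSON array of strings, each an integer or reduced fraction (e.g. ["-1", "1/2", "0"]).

Write exponents as rows T,L / cols f,D,c,a:
  T: [-1  0 -1 -2]
  L: [ 0  1  1  1]
Row reduction gives pivot columns f,D; rank = 2
Pivot set = {f,D}, free = {c,a}
RREF:
  r0: [   1    0    1    2]
  r1: [   0    1    1    1]
Fix exponent of c at 1, a at 0; solve each RREF row for its pivot's exponent:
  r0: exp(f) + (1)·1 = 0 ⇒ exp(f) = -1
  r1: exp(D) + (1)·1 = 0 ⇒ exp(D) = -1
Π_1 = f^-1 · D^-1 · c

["-1", "-1", "1", "0"]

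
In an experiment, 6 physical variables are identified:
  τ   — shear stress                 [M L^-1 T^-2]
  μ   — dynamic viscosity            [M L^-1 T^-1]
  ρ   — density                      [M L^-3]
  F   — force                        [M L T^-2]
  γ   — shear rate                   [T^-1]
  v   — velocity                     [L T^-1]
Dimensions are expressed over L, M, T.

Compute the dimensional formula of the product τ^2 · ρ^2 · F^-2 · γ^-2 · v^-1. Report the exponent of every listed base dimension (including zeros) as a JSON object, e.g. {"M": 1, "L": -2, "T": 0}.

{"L": -11, "M": 2, "T": 3}

Dimensional matrix (L×M×T by τ×μ×ρ×F×γ×v):
  L: [-1 -1 -3  1  0  1]
  M: [ 1  1  1  1  0  0]
  T: [-2 -1  0 -2 -1 -1]
  [L]: (2)·-1+(2)·-3+(-2)·1+(-2)·0+(-1)·1 = -11
  [M]: (2)·1+(2)·1+(-2)·1+(-2)·0+(-1)·0 = 2
  [T]: (2)·-2+(2)·0+(-2)·-2+(-2)·-1+(-1)·-1 = 3
⇒ L^-11 M^2 T^3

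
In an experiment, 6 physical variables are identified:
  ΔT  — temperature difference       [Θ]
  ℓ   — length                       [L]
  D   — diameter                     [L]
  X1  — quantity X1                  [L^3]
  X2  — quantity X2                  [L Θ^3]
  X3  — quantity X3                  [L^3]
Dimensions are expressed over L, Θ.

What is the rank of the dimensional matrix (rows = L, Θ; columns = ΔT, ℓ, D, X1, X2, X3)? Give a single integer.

2

Write exponents as rows L,Θ / cols ΔT,ℓ,D,X1,X2,X3:
  L: [ 0  1  1  3  1  3]
  Θ: [ 1  0  0  0  3  0]
Echelon form has 2 nonzero rows (pivots: ΔT,ℓ)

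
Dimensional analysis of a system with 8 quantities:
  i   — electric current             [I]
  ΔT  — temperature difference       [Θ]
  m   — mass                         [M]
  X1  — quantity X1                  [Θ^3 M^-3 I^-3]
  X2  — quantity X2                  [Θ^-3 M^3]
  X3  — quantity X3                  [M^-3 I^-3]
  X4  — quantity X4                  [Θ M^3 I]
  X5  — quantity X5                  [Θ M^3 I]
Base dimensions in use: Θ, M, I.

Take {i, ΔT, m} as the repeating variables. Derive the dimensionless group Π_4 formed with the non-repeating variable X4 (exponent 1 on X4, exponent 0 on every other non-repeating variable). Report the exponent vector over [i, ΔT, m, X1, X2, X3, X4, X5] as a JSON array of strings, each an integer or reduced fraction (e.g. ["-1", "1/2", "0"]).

Exponent matrix [Θ,M,I] × [i,ΔT,m,X1,X2,X3,X4,X5]:
  Θ: [ 0  1  0  3 -3  0  1  1]
  M: [ 0  0  1 -3  3 -3  3  3]
  I: [ 1  0  0 -3  0 -3  1  1]
Echelon form has 3 nonzero rows (pivots: i,ΔT,m)
Pivot set = {i,ΔT,m}, free = {X1,X2,X3,X4,X5}
RREF:
  r0: [   1    0    0   -3    0   -3    1    1]
  r1: [   0    1    0    3   -3    0    1    1]
  r2: [   0    0    1   -3    3   -3    3    3]
Fix exponent of X4 at 1, X1 at 0, X2 at 0, X3 at 0, X5 at 0; solve each RREF row for its pivot's exponent:
  r0: exp(i) + (1)·1 = 0 ⇒ exp(i) = -1
  r1: exp(ΔT) + (1)·1 = 0 ⇒ exp(ΔT) = -1
  r2: exp(m) + (3)·1 = 0 ⇒ exp(m) = -3
Π_4 = i^-1 · ΔT^-1 · m^-3 · X4

["-1", "-1", "-3", "0", "0", "0", "1", "0"]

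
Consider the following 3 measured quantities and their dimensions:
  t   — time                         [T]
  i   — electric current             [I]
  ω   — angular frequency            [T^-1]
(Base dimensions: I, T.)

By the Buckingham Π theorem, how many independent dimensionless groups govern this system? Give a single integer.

1

Write exponents as rows I,T / cols t,i,ω:
  I: [ 0  1  0]
  T: [ 1  0 -1]
RREF → pivots at {t,i} ⇒ r = 2
n=3, r=2 ⇒ 1 dimensionless group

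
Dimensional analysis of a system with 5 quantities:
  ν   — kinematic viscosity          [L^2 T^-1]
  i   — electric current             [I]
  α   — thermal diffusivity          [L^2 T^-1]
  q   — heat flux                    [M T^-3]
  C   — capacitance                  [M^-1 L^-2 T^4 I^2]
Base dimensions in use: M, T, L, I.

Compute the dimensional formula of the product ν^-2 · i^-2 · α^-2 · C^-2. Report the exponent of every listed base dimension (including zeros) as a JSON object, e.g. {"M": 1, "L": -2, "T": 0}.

Exponent matrix [M,T,L,I] × [ν,i,α,q,C]:
  M: [ 0  0  0  1 -1]
  T: [-1  0 -1 -3  4]
  L: [ 2  0  2  0 -2]
  I: [ 0  1  0  0  2]
  [M]: (-2)·0+(-2)·0+(-2)·0+(-2)·-1 = 2
  [T]: (-2)·-1+(-2)·0+(-2)·-1+(-2)·4 = -4
  [L]: (-2)·2+(-2)·0+(-2)·2+(-2)·-2 = -4
  [I]: (-2)·0+(-2)·1+(-2)·0+(-2)·2 = -6
⇒ M^2 T^-4 L^-4 I^-6

{"M": 2, "T": -4, "L": -4, "I": -6}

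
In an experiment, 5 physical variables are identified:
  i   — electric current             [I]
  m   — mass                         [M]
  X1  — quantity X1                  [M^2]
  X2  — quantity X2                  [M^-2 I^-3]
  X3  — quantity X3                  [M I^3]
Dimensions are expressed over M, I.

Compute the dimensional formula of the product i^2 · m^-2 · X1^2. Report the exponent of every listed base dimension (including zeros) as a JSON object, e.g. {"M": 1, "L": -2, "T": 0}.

{"M": 2, "I": 2}

Write exponents as rows M,I / cols i,m,X1,X2,X3:
  M: [ 0  1  2 -2  1]
  I: [ 1  0  0 -3  3]
  [M]: (2)·0+(-2)·1+(2)·2 = 2
  [I]: (2)·1+(-2)·0+(2)·0 = 2
⇒ M^2 I^2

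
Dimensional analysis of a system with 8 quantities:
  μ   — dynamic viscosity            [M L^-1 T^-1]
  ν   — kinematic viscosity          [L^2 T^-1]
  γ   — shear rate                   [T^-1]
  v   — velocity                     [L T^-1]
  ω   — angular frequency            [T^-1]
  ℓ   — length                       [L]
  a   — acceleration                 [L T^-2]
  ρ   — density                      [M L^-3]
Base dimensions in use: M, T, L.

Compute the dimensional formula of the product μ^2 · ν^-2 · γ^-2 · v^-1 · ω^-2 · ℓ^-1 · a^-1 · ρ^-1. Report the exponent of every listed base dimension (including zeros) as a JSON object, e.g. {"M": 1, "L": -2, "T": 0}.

{"M": 1, "T": 7, "L": -6}

Write exponents as rows M,T,L / cols μ,ν,γ,v,ω,ℓ,a,ρ:
  M: [ 1  0  0  0  0  0  0  1]
  T: [-1 -1 -1 -1 -1  0 -2  0]
  L: [-1  2  0  1  0  1  1 -3]
  [M]: (2)·1+(-2)·0+(-2)·0+(-1)·0+(-2)·0+(-1)·0+(-1)·0+(-1)·1 = 1
  [T]: (2)·-1+(-2)·-1+(-2)·-1+(-1)·-1+(-2)·-1+(-1)·0+(-1)·-2+(-1)·0 = 7
  [L]: (2)·-1+(-2)·2+(-2)·0+(-1)·1+(-2)·0+(-1)·1+(-1)·1+(-1)·-3 = -6
⇒ M T^7 L^-6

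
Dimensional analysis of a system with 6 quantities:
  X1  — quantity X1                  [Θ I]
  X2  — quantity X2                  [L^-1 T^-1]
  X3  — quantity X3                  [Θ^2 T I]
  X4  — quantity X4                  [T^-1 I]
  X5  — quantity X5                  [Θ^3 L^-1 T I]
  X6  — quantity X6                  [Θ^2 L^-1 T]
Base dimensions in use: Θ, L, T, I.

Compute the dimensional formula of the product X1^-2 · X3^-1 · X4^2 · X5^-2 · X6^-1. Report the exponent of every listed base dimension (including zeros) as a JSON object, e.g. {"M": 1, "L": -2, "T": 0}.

{"Θ": -12, "L": 3, "T": -6, "I": -3}

Exponent matrix [Θ,L,T,I] × [X1,X2,X3,X4,X5,X6]:
  Θ: [ 1  0  2  0  3  2]
  L: [ 0 -1  0  0 -1 -1]
  T: [ 0 -1  1 -1  1  1]
  I: [ 1  0  1  1  1  0]
  [Θ]: (-2)·1+(-1)·2+(2)·0+(-2)·3+(-1)·2 = -12
  [L]: (-2)·0+(-1)·0+(2)·0+(-2)·-1+(-1)·-1 = 3
  [T]: (-2)·0+(-1)·1+(2)·-1+(-2)·1+(-1)·1 = -6
  [I]: (-2)·1+(-1)·1+(2)·1+(-2)·1+(-1)·0 = -3
⇒ Θ^-12 L^3 T^-6 I^-3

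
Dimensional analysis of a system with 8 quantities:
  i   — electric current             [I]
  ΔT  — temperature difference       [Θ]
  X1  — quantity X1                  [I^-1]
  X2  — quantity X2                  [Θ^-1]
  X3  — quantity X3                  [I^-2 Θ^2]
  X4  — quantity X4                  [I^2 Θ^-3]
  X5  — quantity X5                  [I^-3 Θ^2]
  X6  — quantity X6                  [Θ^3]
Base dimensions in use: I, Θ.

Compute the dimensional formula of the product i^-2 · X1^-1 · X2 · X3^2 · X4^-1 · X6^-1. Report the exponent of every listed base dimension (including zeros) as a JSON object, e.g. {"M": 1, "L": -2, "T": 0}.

Write exponents as rows I,Θ / cols i,ΔT,X1,X2,X3,X4,X5,X6:
  I: [ 1  0 -1  0 -2  2 -3  0]
  Θ: [ 0  1  0 -1  2 -3  2  3]
  [I]: (-2)·1+(-1)·-1+(1)·0+(2)·-2+(-1)·2+(-1)·0 = -7
  [Θ]: (-2)·0+(-1)·0+(1)·-1+(2)·2+(-1)·-3+(-1)·3 = 3
⇒ I^-7 Θ^3

{"I": -7, "Θ": 3}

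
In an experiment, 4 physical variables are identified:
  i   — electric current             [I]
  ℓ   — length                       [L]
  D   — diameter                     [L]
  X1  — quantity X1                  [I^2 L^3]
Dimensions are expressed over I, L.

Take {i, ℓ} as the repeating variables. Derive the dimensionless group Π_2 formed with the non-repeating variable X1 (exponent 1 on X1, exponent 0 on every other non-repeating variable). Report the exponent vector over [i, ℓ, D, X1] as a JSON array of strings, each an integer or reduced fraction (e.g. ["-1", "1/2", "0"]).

Dimensional matrix (I×L by i×ℓ×D×X1):
  I: [ 1  0  0  2]
  L: [ 0  1  1  3]
Row reduction gives pivot columns i,ℓ; rank = 2
Repeat: i,ℓ; free: D,X1
RREF:
  r0: [   1    0    0    2]
  r1: [   0    1    1    3]
Fix exponent of X1 at 1, D at 0; solve each RREF row for its pivot's exponent:
  r0: exp(i) + (2)·1 = 0 ⇒ exp(i) = -2
  r1: exp(ℓ) + (3)·1 = 0 ⇒ exp(ℓ) = -3
Π_2 = i^-2 · ℓ^-3 · X1

["-2", "-3", "0", "1"]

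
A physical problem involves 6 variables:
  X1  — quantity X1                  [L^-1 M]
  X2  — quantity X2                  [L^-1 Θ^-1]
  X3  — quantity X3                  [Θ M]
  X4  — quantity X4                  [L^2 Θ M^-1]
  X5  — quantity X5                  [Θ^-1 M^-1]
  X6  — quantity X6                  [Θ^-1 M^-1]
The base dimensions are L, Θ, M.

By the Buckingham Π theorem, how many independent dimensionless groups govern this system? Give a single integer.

4

Dimensional matrix (L×Θ×M by X1×X2×X3×X4×X5×X6):
  L: [-1 -1  0  2  0  0]
  Θ: [ 0 -1  1  1 -1 -1]
  M: [ 1  0  1 -1 -1 -1]
Echelon form has 2 nonzero rows (pivots: X1,X2)
6 vars − rank 2 = 4 Π groups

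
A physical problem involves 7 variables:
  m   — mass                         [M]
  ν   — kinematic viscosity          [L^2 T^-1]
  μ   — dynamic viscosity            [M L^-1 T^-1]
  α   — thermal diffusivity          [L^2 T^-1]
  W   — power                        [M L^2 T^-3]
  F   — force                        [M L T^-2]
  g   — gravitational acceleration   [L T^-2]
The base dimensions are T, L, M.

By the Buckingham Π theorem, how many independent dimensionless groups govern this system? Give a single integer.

4

Exponent matrix [T,L,M] × [m,ν,μ,α,W,F,g]:
  T: [ 0 -1 -1 -1 -3 -2 -2]
  L: [ 0  2 -1  2  2  1  1]
  M: [ 1  0  1  0  1  1  0]
RREF → pivots at {m,ν,μ} ⇒ r = 3
7 vars − rank 3 = 4 Π groups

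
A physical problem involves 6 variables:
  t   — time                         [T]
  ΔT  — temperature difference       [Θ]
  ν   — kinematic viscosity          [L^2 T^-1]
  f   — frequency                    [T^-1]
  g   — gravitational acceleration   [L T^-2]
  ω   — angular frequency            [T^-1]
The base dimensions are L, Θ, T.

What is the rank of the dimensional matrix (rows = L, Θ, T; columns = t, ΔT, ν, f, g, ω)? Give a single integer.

Dimensional matrix (L×Θ×T by t×ΔT×ν×f×g×ω):
  L: [ 0  0  2  0  1  0]
  Θ: [ 0  1  0  0  0  0]
  T: [ 1  0 -1 -1 -2 -1]
Row reduction gives pivot columns t,ΔT,ν; rank = 3

3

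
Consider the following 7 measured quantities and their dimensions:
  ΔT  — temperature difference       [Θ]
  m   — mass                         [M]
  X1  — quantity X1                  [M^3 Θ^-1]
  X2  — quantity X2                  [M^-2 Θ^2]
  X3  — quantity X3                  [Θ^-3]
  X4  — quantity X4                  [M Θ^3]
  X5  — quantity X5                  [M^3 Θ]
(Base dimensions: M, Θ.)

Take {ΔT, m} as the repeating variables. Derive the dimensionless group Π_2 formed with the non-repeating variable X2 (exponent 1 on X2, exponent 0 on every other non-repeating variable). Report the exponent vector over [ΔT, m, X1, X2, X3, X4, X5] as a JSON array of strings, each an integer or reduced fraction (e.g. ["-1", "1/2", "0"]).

Write exponents as rows M,Θ / cols ΔT,m,X1,X2,X3,X4,X5:
  M: [ 0  1  3 -2  0  1  3]
  Θ: [ 1  0 -1  2 -3  3  1]
Row reduction gives pivot columns ΔT,m; rank = 2
Pivot set = {ΔT,m}, free = {X1,X2,X3,X4,X5}
RREF:
  r0: [   1    0   -1    2   -3    3    1]
  r1: [   0    1    3   -2    0    1    3]
Fix exponent of X2 at 1, X1 at 0, X3 at 0, X4 at 0, X5 at 0; solve each RREF row for its pivot's exponent:
  r0: exp(ΔT) + (2)·1 = 0 ⇒ exp(ΔT) = -2
  r1: exp(m) + (-2)·1 = 0 ⇒ exp(m) = 2
Π_2 = ΔT^-2 · m^2 · X2

["-2", "2", "0", "1", "0", "0", "0"]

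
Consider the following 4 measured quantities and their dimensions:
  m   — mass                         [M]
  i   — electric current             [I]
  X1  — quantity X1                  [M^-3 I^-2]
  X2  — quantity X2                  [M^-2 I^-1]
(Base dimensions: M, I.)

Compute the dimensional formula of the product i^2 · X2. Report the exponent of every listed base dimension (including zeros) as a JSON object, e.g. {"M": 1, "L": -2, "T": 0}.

{"M": -2, "I": 1}

Dimensional matrix (M×I by m×i×X1×X2):
  M: [ 1  0 -3 -2]
  I: [ 0  1 -2 -1]
  [M]: (2)·0+(1)·-2 = -2
  [I]: (2)·1+(1)·-1 = 1
⇒ M^-2 I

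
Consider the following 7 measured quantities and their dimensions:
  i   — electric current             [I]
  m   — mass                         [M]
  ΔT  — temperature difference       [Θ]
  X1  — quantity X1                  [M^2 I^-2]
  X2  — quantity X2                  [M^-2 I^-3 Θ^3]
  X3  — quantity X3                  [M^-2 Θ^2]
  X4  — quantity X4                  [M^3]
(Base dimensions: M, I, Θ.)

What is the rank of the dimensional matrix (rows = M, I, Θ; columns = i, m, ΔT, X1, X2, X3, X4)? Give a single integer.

Write exponents as rows M,I,Θ / cols i,m,ΔT,X1,X2,X3,X4:
  M: [ 0  1  0  2 -2 -2  3]
  I: [ 1  0  0 -2 -3  0  0]
  Θ: [ 0  0  1  0  3  2  0]
RREF → pivots at {i,m,ΔT} ⇒ r = 3

3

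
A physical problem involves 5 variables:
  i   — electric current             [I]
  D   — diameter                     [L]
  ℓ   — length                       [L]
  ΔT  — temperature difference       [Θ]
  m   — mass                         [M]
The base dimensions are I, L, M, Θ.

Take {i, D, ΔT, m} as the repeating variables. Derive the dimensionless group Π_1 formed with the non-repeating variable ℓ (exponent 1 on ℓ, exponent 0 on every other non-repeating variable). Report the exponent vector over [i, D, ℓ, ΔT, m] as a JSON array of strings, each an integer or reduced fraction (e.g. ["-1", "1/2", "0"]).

Dimensional matrix (I×L×M×Θ by i×D×ℓ×ΔT×m):
  I: [ 1  0  0  0  0]
  L: [ 0  1  1  0  0]
  M: [ 0  0  0  0  1]
  Θ: [ 0  0  0  1  0]
Echelon form has 4 nonzero rows (pivots: i,D,ΔT,m)
Repeat: i,D,ΔT,m; free: ℓ
RREF:
  r0: [   1    0    0    0    0]
  r1: [   0    1    1    0    0]
  r2: [   0    0    0    1    0]
  r3: [   0    0    0    0    1]
Fix exponent of ℓ at 1; solve each RREF row for its pivot's exponent:
  r0: exp(i) + (0)·1 = 0 ⇒ exp(i) = 0
  r1: exp(D) + (1)·1 = 0 ⇒ exp(D) = -1
  r2: exp(ΔT) + (0)·1 = 0 ⇒ exp(ΔT) = 0
  r3: exp(m) + (0)·1 = 0 ⇒ exp(m) = 0
Π_1 = D^-1 · ℓ

["0", "-1", "1", "0", "0"]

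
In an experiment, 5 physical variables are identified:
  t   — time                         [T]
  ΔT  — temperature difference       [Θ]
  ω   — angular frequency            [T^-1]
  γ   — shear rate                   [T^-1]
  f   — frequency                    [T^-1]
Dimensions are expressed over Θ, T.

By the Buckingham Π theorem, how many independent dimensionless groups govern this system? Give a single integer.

3

Exponent matrix [Θ,T] × [t,ΔT,ω,γ,f]:
  Θ: [ 0  1  0  0  0]
  T: [ 1  0 -1 -1 -1]
RREF → pivots at {t,ΔT} ⇒ r = 2
Π count = n − r = 5 − 2 = 3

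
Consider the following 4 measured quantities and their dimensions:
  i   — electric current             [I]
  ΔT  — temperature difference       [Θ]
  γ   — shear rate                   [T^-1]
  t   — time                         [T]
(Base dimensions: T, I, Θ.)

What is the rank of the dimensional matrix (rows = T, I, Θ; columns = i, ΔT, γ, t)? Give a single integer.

3

Write exponents as rows T,I,Θ / cols i,ΔT,γ,t:
  T: [ 0  0 -1  1]
  I: [ 1  0  0  0]
  Θ: [ 0  1  0  0]
RREF → pivots at {i,ΔT,γ} ⇒ r = 3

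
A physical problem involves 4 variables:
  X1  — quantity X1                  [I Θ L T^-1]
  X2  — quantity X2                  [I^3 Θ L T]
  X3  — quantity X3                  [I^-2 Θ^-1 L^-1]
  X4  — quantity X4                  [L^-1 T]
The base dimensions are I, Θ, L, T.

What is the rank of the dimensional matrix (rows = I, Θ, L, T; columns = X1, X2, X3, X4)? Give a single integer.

Write exponents as rows I,Θ,L,T / cols X1,X2,X3,X4:
  I: [ 1  3 -2  0]
  Θ: [ 1  1 -1  0]
  L: [ 1  1 -1 -1]
  T: [-1  1  0  1]
Row reduction gives pivot columns X1,X2,X4; rank = 3

3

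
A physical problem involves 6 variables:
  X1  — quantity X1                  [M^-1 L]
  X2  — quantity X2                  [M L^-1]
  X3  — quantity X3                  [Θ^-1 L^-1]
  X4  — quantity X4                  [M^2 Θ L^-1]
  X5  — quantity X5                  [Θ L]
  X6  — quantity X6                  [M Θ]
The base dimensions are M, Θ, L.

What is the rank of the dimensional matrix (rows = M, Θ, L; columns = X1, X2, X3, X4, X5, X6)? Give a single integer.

Dimensional matrix (M×Θ×L by X1×X2×X3×X4×X5×X6):
  M: [-1  1  0  2  0  1]
  Θ: [ 0  0 -1  1  1  1]
  L: [ 1 -1 -1 -1  1  0]
Echelon form has 2 nonzero rows (pivots: X1,X3)

2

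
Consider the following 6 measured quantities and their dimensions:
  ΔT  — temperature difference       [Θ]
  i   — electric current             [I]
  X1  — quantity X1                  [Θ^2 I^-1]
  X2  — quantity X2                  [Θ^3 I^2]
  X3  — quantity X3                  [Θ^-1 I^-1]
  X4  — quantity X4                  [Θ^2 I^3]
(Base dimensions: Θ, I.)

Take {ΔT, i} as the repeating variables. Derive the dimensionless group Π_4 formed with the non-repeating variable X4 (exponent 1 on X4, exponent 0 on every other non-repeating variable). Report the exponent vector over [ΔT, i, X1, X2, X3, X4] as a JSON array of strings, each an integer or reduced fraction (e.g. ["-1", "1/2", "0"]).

Exponent matrix [Θ,I] × [ΔT,i,X1,X2,X3,X4]:
  Θ: [ 1  0  2  3 -1  2]
  I: [ 0  1 -1  2 -1  3]
Row reduction gives pivot columns ΔT,i; rank = 2
Pivot set = {ΔT,i}, free = {X1,X2,X3,X4}
RREF:
  r0: [   1    0    2    3   -1    2]
  r1: [   0    1   -1    2   -1    3]
Fix exponent of X4 at 1, X1 at 0, X2 at 0, X3 at 0; solve each RREF row for its pivot's exponent:
  r0: exp(ΔT) + (2)·1 = 0 ⇒ exp(ΔT) = -2
  r1: exp(i) + (3)·1 = 0 ⇒ exp(i) = -3
Π_4 = ΔT^-2 · i^-3 · X4

["-2", "-3", "0", "0", "0", "1"]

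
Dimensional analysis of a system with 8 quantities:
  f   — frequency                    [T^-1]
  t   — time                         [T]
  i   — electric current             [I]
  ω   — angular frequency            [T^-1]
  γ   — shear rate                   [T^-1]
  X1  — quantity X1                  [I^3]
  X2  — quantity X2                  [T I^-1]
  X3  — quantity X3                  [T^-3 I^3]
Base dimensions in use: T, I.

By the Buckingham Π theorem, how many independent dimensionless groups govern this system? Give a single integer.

6

Dimensional matrix (T×I by f×t×i×ω×γ×X1×X2×X3):
  T: [-1  1  0 -1 -1  0  1 -3]
  I: [ 0  0  1  0  0  3 -1  3]
Row reduction gives pivot columns f,i; rank = 2
8 vars − rank 2 = 6 Π groups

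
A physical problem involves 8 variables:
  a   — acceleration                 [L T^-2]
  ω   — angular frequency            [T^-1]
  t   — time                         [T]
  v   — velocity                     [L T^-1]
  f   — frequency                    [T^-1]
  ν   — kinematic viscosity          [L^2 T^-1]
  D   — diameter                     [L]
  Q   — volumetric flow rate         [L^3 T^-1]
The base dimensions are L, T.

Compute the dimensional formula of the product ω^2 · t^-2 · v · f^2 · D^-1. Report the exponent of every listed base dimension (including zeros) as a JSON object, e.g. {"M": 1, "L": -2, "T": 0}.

Exponent matrix [L,T] × [a,ω,t,v,f,ν,D,Q]:
  L: [ 1  0  0  1  0  2  1  3]
  T: [-2 -1  1 -1 -1 -1  0 -1]
  [L]: (2)·0+(-2)·0+(1)·1+(2)·0+(-1)·1 = 0
  [T]: (2)·-1+(-2)·1+(1)·-1+(2)·-1+(-1)·0 = -7
⇒ T^-7

{"L": 0, "T": -7}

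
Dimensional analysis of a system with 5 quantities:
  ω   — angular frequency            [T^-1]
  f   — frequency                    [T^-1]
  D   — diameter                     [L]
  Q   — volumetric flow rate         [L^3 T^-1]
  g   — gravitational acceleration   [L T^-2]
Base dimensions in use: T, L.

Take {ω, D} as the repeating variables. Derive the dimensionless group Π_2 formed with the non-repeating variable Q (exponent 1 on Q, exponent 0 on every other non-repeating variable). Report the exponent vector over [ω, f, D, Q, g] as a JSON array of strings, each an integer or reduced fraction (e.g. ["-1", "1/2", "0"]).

["-1", "0", "-3", "1", "0"]

Dimensional matrix (T×L by ω×f×D×Q×g):
  T: [-1 -1  0 -1 -2]
  L: [ 0  0  1  3  1]
Echelon form has 2 nonzero rows (pivots: ω,D)
Pivot set = {ω,D}, free = {f,Q,g}
RREF:
  r0: [   1    1    0    1    2]
  r1: [   0    0    1    3    1]
Fix exponent of Q at 1, f at 0, g at 0; solve each RREF row for its pivot's exponent:
  r0: exp(ω) + (1)·1 = 0 ⇒ exp(ω) = -1
  r1: exp(D) + (3)·1 = 0 ⇒ exp(D) = -3
Π_2 = ω^-1 · D^-3 · Q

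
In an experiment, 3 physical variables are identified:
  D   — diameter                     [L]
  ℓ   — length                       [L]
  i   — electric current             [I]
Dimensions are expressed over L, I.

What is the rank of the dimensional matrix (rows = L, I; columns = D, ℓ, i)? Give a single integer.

2

Exponent matrix [L,I] × [D,ℓ,i]:
  L: [ 1  1  0]
  I: [ 0  0  1]
Row reduction gives pivot columns D,i; rank = 2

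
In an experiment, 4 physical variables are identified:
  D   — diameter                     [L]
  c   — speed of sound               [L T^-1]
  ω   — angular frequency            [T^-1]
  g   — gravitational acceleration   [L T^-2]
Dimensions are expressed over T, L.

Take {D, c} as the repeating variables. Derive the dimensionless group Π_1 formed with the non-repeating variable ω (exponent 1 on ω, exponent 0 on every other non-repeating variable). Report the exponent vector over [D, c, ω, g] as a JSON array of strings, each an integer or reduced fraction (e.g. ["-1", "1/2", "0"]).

["1", "-1", "1", "0"]

Write exponents as rows T,L / cols D,c,ω,g:
  T: [ 0 -1 -1 -2]
  L: [ 1  1  0  1]
Row reduction gives pivot columns D,c; rank = 2
Pivot set = {D,c}, free = {ω,g}
RREF:
  r0: [   1    0   -1   -1]
  r1: [   0    1    1    2]
Fix exponent of ω at 1, g at 0; solve each RREF row for its pivot's exponent:
  r0: exp(D) + (-1)·1 = 0 ⇒ exp(D) = 1
  r1: exp(c) + (1)·1 = 0 ⇒ exp(c) = -1
Π_1 = D · c^-1 · ω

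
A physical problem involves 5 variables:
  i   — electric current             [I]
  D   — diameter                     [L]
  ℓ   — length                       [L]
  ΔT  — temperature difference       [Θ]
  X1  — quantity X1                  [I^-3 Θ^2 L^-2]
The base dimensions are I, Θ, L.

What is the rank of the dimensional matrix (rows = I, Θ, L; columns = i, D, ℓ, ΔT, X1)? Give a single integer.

3

Exponent matrix [I,Θ,L] × [i,D,ℓ,ΔT,X1]:
  I: [ 1  0  0  0 -3]
  Θ: [ 0  0  0  1  2]
  L: [ 0  1  1  0 -2]
Echelon form has 3 nonzero rows (pivots: i,D,ΔT)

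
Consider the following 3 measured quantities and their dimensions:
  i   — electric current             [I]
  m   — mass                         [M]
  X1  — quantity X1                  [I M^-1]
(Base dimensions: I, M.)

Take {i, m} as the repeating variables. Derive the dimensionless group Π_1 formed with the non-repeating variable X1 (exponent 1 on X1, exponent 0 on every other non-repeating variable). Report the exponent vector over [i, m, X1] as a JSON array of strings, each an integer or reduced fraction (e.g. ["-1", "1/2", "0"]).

["-1", "1", "1"]

Write exponents as rows I,M / cols i,m,X1:
  I: [ 1  0  1]
  M: [ 0  1 -1]
Echelon form has 2 nonzero rows (pivots: i,m)
Repeat: i,m; free: X1
RREF:
  r0: [   1    0    1]
  r1: [   0    1   -1]
Fix exponent of X1 at 1; solve each RREF row for its pivot's exponent:
  r0: exp(i) + (1)·1 = 0 ⇒ exp(i) = -1
  r1: exp(m) + (-1)·1 = 0 ⇒ exp(m) = 1
Π_1 = i^-1 · m · X1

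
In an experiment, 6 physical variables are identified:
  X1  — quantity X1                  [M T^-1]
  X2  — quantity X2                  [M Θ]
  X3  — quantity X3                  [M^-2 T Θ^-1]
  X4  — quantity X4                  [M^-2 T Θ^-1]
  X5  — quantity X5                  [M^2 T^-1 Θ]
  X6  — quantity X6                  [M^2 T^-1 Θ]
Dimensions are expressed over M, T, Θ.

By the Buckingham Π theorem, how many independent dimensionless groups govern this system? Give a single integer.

Write exponents as rows M,T,Θ / cols X1,X2,X3,X4,X5,X6:
  M: [ 1  1 -2 -2  2  2]
  T: [-1  0  1  1 -1 -1]
  Θ: [ 0  1 -1 -1  1  1]
Echelon form has 2 nonzero rows (pivots: X1,X2)
n=6, r=2 ⇒ 4 dimensionless groups

4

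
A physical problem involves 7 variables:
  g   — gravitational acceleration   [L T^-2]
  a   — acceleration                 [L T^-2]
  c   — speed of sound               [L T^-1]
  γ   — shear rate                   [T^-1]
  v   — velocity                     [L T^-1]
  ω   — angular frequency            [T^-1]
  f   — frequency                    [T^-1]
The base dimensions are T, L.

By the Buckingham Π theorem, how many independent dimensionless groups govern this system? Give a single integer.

5

Dimensional matrix (T×L by g×a×c×γ×v×ω×f):
  T: [-2 -2 -1 -1 -1 -1 -1]
  L: [ 1  1  1  0  1  0  0]
RREF → pivots at {g,c} ⇒ r = 2
Π count = n − r = 7 − 2 = 5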